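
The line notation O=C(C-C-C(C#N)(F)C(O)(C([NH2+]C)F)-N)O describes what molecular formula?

C8H14F2N3O3+

Heavy atoms from the SMILES: 8 C, 2 F, 3 N, 3 O.
Implicit hydrogens by atom environment:
  4 × C: no H
  2 × C: 2 H each → 4
  2 × F: no H
  2 × O: 1 H each → 2
  1 × C: 3 H
  1 × C: 1 H
  1 × N (charge +1): 2 H
  1 × N: 2 H
  1 × N: no H
  1 × O: no H
  Total hydrogens = 14.
Net charge +1.
Molecular formula: C8H14F2N3O3+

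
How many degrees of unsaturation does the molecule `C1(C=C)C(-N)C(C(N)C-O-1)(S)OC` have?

Molecular formula from the SMILES: C8H16N2O2S.
DoU = (2C + 2 + N − H − X)/2 = (2·8 + 2 + 2 − 16 − 0)/2 = 4/2 = 2.
(Structurally: 1 ring(s) + 1 π bond(s) = 2.)

2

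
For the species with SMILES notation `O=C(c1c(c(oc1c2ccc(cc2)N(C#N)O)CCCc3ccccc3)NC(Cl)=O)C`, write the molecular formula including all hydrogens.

C23H20ClN3O4

Heavy atoms from the SMILES: 23 C, 1 Cl, 3 N, 4 O.
Implicit hydrogens by atom environment:
  9 × C (aromatic): 1 H each → 9
  7 × C (aromatic): no H
  3 × C: 2 H each → 6
  3 × C: no H
  2 × N: no H
  2 × O: no H
  1 × C: 3 H
  1 × Cl: no H
  1 × N: 1 H
  1 × O: 1 H
  1 × O (aromatic): no H
  Total hydrogens = 20.
Molecular formula: C23H20ClN3O4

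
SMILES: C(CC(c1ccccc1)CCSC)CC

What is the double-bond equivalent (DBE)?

Molecular formula from the SMILES: C14H22S.
DoU = (2C + 2 + N − H − X)/2 = (2·14 + 2 + 0 − 22 − 0)/2 = 8/2 = 4.
(Structurally: 1 ring(s) + 3 π bond(s) = 4.)

4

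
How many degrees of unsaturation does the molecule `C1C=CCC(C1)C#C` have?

Molecular formula from the SMILES: C8H10.
DoU = (2C + 2 + N − H − X)/2 = (2·8 + 2 + 0 − 10 − 0)/2 = 8/2 = 4.
(Structurally: 1 ring(s) + 3 π bond(s) = 4.)

4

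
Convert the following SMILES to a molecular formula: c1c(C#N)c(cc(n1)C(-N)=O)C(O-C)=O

C9H7N3O3

Heavy atoms from the SMILES: 9 C, 3 N, 3 O.
Implicit hydrogens by atom environment:
  3 × C (aromatic): no H
  3 × C: no H
  3 × O: no H
  2 × C (aromatic): 1 H each → 2
  1 × C: 3 H
  1 × N: 2 H
  1 × N (aromatic): no H
  1 × N: no H
  Total hydrogens = 7.
Molecular formula: C9H7N3O3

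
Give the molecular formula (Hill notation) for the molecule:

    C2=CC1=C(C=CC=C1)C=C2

Heavy atoms from the SMILES: 10 C.
Implicit hydrogens by atom environment:
  8 × C (aromatic): 1 H each → 8
  2 × C (aromatic): no H
  Total hydrogens = 8.
Molecular formula: C10H8

C10H8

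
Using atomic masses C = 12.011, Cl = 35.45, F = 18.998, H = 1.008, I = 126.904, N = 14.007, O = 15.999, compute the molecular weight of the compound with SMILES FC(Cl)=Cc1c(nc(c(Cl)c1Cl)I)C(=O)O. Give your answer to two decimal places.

Molecular formula: C8H2Cl3FINO2.
M = 8×12.011 + 3×35.45 + 1×18.998 + 2×1.008 + 1×126.904 + 1×14.007 + 2×15.999 = 396.36 g/mol.

396.36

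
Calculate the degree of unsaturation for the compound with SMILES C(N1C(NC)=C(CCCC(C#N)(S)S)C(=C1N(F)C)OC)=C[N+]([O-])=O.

Molecular formula from the SMILES: C14H20FN5O3S2.
DoU = (2C + 2 + N − H − X)/2 = (2·14 + 2 + 5 − 20 − 1)/2 = 14/2 = 7.
(Structurally: 1 ring(s) + 6 π bond(s) = 7.)

7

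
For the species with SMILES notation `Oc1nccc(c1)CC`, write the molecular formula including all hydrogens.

C7H9NO

Heavy atoms from the SMILES: 7 C, 1 N, 1 O.
Implicit hydrogens by atom environment:
  3 × C (aromatic): 1 H each → 3
  2 × C (aromatic): no H
  1 × C: 3 H
  1 × C: 2 H
  1 × N (aromatic): no H
  1 × O: 1 H
  Total hydrogens = 9.
Molecular formula: C7H9NO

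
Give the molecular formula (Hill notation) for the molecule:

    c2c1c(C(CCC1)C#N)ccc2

Heavy atoms from the SMILES: 11 C, 1 N.
Implicit hydrogens by atom environment:
  4 × C (aromatic): 1 H each → 4
  3 × C: 2 H each → 6
  2 × C (aromatic): no H
  1 × C: 1 H
  1 × C: no H
  1 × N: no H
  Total hydrogens = 11.
Molecular formula: C11H11N

C11H11N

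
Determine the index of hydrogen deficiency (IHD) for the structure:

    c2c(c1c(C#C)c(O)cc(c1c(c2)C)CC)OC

9

Molecular formula from the SMILES: C16H16O2.
DoU = (2C + 2 + N − H − X)/2 = (2·16 + 2 + 0 − 16 − 0)/2 = 18/2 = 9.
(Structurally: 2 ring(s) + 7 π bond(s) = 9.)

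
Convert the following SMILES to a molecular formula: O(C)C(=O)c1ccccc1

C8H8O2

Heavy atoms from the SMILES: 8 C, 2 O.
Implicit hydrogens by atom environment:
  5 × C (aromatic): 1 H each → 5
  2 × O: no H
  1 × C: 3 H
  1 × C (aromatic): no H
  1 × C: no H
  Total hydrogens = 8.
Molecular formula: C8H8O2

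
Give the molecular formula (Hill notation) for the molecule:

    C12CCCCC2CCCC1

Heavy atoms from the SMILES: 10 C.
Implicit hydrogens by atom environment:
  8 × C: 2 H each → 16
  2 × C: 1 H each → 2
  Total hydrogens = 18.
Molecular formula: C10H18

C10H18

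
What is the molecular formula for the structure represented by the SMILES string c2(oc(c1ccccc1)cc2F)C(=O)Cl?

Heavy atoms from the SMILES: 11 C, 1 Cl, 1 F, 2 O.
Implicit hydrogens by atom environment:
  6 × C (aromatic): 1 H each → 6
  4 × C (aromatic): no H
  1 × C: no H
  1 × Cl: no H
  1 × F: no H
  1 × O (aromatic): no H
  1 × O: no H
  Total hydrogens = 6.
Molecular formula: C11H6ClFO2

C11H6ClFO2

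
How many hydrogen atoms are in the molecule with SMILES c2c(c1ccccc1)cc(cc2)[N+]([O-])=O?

Hydrogens are implicit in SMILES; fill each atom to its normal valence:
  9 × C (aromatic): 1 H each → 9
  3 × C (aromatic): no H
  1 × N (charge +1): no H
  1 × O: no H
  1 × O (charge -1): no H
  Total hydrogens = 9.

9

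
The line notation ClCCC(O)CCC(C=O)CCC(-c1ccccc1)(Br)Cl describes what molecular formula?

C16H21BrCl2O2

Heavy atoms from the SMILES: 1 Br, 16 C, 2 Cl, 2 O.
Implicit hydrogens by atom environment:
  6 × C: 2 H each → 12
  5 × C (aromatic): 1 H each → 5
  3 × C: 1 H each → 3
  2 × Cl: no H
  1 × Br: no H
  1 × C: no H
  1 × C (aromatic): no H
  1 × O: 1 H
  1 × O: no H
  Total hydrogens = 21.
Molecular formula: C16H21BrCl2O2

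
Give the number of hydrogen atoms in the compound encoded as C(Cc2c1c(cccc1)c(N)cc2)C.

15

Hydrogens are implicit in SMILES; fill each atom to its normal valence:
  6 × C (aromatic): 1 H each → 6
  4 × C (aromatic): no H
  2 × C: 2 H each → 4
  1 × C: 3 H
  1 × N: 2 H
  Total hydrogens = 15.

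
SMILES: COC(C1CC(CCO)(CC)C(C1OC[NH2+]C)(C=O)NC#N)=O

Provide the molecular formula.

Heavy atoms from the SMILES: 15 C, 3 N, 5 O.
Implicit hydrogens by atom environment:
  5 × C: 2 H each → 10
  4 × C: no H
  4 × O: no H
  3 × C: 3 H each → 9
  3 × C: 1 H each → 3
  1 × N (charge +1): 2 H
  1 × N: 1 H
  1 × N: no H
  1 × O: 1 H
  Total hydrogens = 26.
Net charge +1.
Molecular formula: C15H26N3O5+

C15H26N3O5+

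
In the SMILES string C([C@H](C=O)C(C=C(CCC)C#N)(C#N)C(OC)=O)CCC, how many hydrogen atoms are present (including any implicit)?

22

Hydrogens are implicit in SMILES; fill each atom to its normal valence:
  5 × C: 2 H each → 10
  5 × C: no H
  3 × C: 3 H each → 9
  3 × C: 1 H each → 3
  3 × O: no H
  2 × N: no H
  Total hydrogens = 22.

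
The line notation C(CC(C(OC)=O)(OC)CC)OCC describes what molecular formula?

C10H20O4

Heavy atoms from the SMILES: 10 C, 4 O.
Implicit hydrogens by atom environment:
  4 × C: 3 H each → 12
  4 × C: 2 H each → 8
  4 × O: no H
  2 × C: no H
  Total hydrogens = 20.
Molecular formula: C10H20O4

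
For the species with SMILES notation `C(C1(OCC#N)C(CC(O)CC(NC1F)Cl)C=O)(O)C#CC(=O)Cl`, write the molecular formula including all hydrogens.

C14H15Cl2FN2O5

Heavy atoms from the SMILES: 14 C, 2 Cl, 1 F, 2 N, 5 O.
Implicit hydrogens by atom environment:
  6 × C: 1 H each → 6
  5 × C: no H
  3 × C: 2 H each → 6
  3 × O: no H
  2 × Cl: no H
  2 × O: 1 H each → 2
  1 × F: no H
  1 × N: 1 H
  1 × N: no H
  Total hydrogens = 15.
Molecular formula: C14H15Cl2FN2O5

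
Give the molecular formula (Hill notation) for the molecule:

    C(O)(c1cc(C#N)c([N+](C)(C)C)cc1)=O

C11H13N2O2+

Heavy atoms from the SMILES: 11 C, 2 N, 2 O.
Implicit hydrogens by atom environment:
  3 × C: 3 H each → 9
  3 × C (aromatic): 1 H each → 3
  3 × C (aromatic): no H
  2 × C: no H
  1 × N: no H
  1 × N (charge +1): no H
  1 × O: 1 H
  1 × O: no H
  Total hydrogens = 13.
Net charge +1.
Molecular formula: C11H13N2O2+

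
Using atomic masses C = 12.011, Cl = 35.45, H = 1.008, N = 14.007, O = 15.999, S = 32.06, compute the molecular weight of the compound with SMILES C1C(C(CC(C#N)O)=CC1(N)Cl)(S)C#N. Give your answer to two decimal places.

243.71

Molecular formula: C9H10ClN3OS.
M = 9×12.011 + 1×35.45 + 10×1.008 + 3×14.007 + 1×15.999 + 1×32.06 = 243.71 g/mol.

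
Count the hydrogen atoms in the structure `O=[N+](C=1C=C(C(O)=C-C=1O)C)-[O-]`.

Hydrogens are implicit in SMILES; fill each atom to its normal valence:
  4 × C (aromatic): no H
  2 × C (aromatic): 1 H each → 2
  2 × O: 1 H each → 2
  1 × C: 3 H
  1 × N (charge +1): no H
  1 × O: no H
  1 × O (charge -1): no H
  Total hydrogens = 7.

7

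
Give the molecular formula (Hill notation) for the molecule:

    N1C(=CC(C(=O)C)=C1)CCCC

Heavy atoms from the SMILES: 10 C, 1 N, 1 O.
Implicit hydrogens by atom environment:
  3 × C: 2 H each → 6
  2 × C: 3 H each → 6
  2 × C (aromatic): 1 H each → 2
  2 × C (aromatic): no H
  1 × C: no H
  1 × N (aromatic): 1 H
  1 × O: no H
  Total hydrogens = 15.
Molecular formula: C10H15NO

C10H15NO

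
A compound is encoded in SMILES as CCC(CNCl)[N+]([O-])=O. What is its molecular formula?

C4H9ClN2O2

Heavy atoms from the SMILES: 4 C, 1 Cl, 2 N, 2 O.
Implicit hydrogens by atom environment:
  2 × C: 2 H each → 4
  1 × C: 3 H
  1 × C: 1 H
  1 × Cl: no H
  1 × N: 1 H
  1 × N (charge +1): no H
  1 × O: no H
  1 × O (charge -1): no H
  Total hydrogens = 9.
Molecular formula: C4H9ClN2O2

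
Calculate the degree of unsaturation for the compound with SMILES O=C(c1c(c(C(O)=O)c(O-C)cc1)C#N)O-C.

Molecular formula from the SMILES: C11H9NO5.
DoU = (2C + 2 + N − H − X)/2 = (2·11 + 2 + 1 − 9 − 0)/2 = 16/2 = 8.
(Structurally: 1 ring(s) + 7 π bond(s) = 8.)

8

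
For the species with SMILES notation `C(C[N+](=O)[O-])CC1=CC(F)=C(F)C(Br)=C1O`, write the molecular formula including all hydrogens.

C9H8BrF2NO3

Heavy atoms from the SMILES: 1 Br, 9 C, 2 F, 1 N, 3 O.
Implicit hydrogens by atom environment:
  5 × C (aromatic): no H
  3 × C: 2 H each → 6
  2 × F: no H
  1 × Br: no H
  1 × C (aromatic): 1 H
  1 × N (charge +1): no H
  1 × O: 1 H
  1 × O: no H
  1 × O (charge -1): no H
  Total hydrogens = 8.
Molecular formula: C9H8BrF2NO3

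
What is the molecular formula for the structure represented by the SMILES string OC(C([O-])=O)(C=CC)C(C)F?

Heavy atoms from the SMILES: 7 C, 1 F, 3 O.
Implicit hydrogens by atom environment:
  3 × C: 1 H each → 3
  2 × C: 3 H each → 6
  2 × C: no H
  1 × F: no H
  1 × O: 1 H
  1 × O: no H
  1 × O (charge -1): no H
  Total hydrogens = 10.
Net charge -1.
Molecular formula: C7H10FO3-

C7H10FO3-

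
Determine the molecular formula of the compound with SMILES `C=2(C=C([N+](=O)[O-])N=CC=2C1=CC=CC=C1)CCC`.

C14H14N2O2

Heavy atoms from the SMILES: 14 C, 2 N, 2 O.
Implicit hydrogens by atom environment:
  7 × C (aromatic): 1 H each → 7
  4 × C (aromatic): no H
  2 × C: 2 H each → 4
  1 × C: 3 H
  1 × N (aromatic): no H
  1 × N (charge +1): no H
  1 × O: no H
  1 × O (charge -1): no H
  Total hydrogens = 14.
Molecular formula: C14H14N2O2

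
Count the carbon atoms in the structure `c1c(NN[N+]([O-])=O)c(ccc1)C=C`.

The symbol for carbon appears 8 times in the SMILES. Lowercase c denotes aromatic carbon and counts toward C.

8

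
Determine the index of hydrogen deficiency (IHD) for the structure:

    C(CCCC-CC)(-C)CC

0

Molecular formula from the SMILES: C10H22.
DoU = (2C + 2 + N − H − X)/2 = (2·10 + 2 + 0 − 22 − 0)/2 = 0/2 = 0.
(Structurally: 0 ring(s) + 0 π bond(s) = 0.)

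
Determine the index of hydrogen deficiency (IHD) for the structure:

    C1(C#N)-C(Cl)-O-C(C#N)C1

5

Molecular formula from the SMILES: C6H5ClN2O.
DoU = (2C + 2 + N − H − X)/2 = (2·6 + 2 + 2 − 5 − 1)/2 = 10/2 = 5.
(Structurally: 1 ring(s) + 4 π bond(s) = 5.)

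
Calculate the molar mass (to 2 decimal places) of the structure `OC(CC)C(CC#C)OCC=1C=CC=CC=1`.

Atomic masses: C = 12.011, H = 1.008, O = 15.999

Molecular formula: C14H18O2.
M = 14×12.011 + 18×1.008 + 2×15.999 = 218.30 g/mol.

218.30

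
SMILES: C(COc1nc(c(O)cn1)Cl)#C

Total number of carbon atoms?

7

The symbol for carbon appears 7 times in the SMILES. Lowercase c denotes aromatic carbon and counts toward C.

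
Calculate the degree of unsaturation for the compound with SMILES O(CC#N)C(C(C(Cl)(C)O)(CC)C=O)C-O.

Molecular formula from the SMILES: C10H16ClNO4.
DoU = (2C + 2 + N − H − X)/2 = (2·10 + 2 + 1 − 16 − 1)/2 = 6/2 = 3.
(Structurally: 0 ring(s) + 3 π bond(s) = 3.)

3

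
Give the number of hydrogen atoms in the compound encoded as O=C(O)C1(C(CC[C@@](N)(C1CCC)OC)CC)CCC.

31

Hydrogens are implicit in SMILES; fill each atom to its normal valence:
  7 × C: 2 H each → 14
  4 × C: 3 H each → 12
  3 × C: no H
  2 × C: 1 H each → 2
  2 × O: no H
  1 × N: 2 H
  1 × O: 1 H
  Total hydrogens = 31.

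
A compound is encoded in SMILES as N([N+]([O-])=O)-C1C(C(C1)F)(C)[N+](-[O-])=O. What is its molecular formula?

C5H8FN3O4

Heavy atoms from the SMILES: 5 C, 1 F, 3 N, 4 O.
Implicit hydrogens by atom environment:
  2 × C: 1 H each → 2
  2 × N (charge +1): no H
  2 × O: no H
  2 × O (charge -1): no H
  1 × C: 3 H
  1 × C: 2 H
  1 × C: no H
  1 × F: no H
  1 × N: 1 H
  Total hydrogens = 8.
Molecular formula: C5H8FN3O4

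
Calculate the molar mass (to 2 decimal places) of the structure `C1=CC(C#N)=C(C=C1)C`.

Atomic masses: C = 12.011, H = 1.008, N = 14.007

Molecular formula: C8H7N.
M = 8×12.011 + 7×1.008 + 1×14.007 = 117.15 g/mol.

117.15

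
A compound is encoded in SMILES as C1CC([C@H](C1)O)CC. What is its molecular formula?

Heavy atoms from the SMILES: 7 C, 1 O.
Implicit hydrogens by atom environment:
  4 × C: 2 H each → 8
  2 × C: 1 H each → 2
  1 × C: 3 H
  1 × O: 1 H
  Total hydrogens = 14.
Molecular formula: C7H14O

C7H14O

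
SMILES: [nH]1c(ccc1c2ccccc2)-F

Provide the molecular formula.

C10H8FN

Heavy atoms from the SMILES: 10 C, 1 F, 1 N.
Implicit hydrogens by atom environment:
  7 × C (aromatic): 1 H each → 7
  3 × C (aromatic): no H
  1 × F: no H
  1 × N (aromatic): 1 H
  Total hydrogens = 8.
Molecular formula: C10H8FN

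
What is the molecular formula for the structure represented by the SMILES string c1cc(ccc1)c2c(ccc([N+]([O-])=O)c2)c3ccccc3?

C18H13NO2

Heavy atoms from the SMILES: 18 C, 1 N, 2 O.
Implicit hydrogens by atom environment:
  13 × C (aromatic): 1 H each → 13
  5 × C (aromatic): no H
  1 × N (charge +1): no H
  1 × O: no H
  1 × O (charge -1): no H
  Total hydrogens = 13.
Molecular formula: C18H13NO2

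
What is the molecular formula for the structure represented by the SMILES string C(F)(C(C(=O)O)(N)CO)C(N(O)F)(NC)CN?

C7H16F2N4O4

Heavy atoms from the SMILES: 7 C, 2 F, 4 N, 4 O.
Implicit hydrogens by atom environment:
  3 × C: no H
  3 × O: 1 H each → 3
  2 × C: 2 H each → 4
  2 × F: no H
  2 × N: 2 H each → 4
  1 × C: 3 H
  1 × C: 1 H
  1 × N: 1 H
  1 × N: no H
  1 × O: no H
  Total hydrogens = 16.
Molecular formula: C7H16F2N4O4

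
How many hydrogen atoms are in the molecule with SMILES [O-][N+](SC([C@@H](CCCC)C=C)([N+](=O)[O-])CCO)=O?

Hydrogens are implicit in SMILES; fill each atom to its normal valence:
  6 × C: 2 H each → 12
  2 × C: 1 H each → 2
  2 × N (charge +1): no H
  2 × O: no H
  2 × O (charge -1): no H
  1 × C: 3 H
  1 × C: no H
  1 × O: 1 H
  1 × S: no H
  Total hydrogens = 18.

18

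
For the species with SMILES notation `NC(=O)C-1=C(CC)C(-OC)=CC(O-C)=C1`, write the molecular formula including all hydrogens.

C11H15NO3

Heavy atoms from the SMILES: 11 C, 1 N, 3 O.
Implicit hydrogens by atom environment:
  4 × C (aromatic): no H
  3 × C: 3 H each → 9
  3 × O: no H
  2 × C (aromatic): 1 H each → 2
  1 × C: 2 H
  1 × C: no H
  1 × N: 2 H
  Total hydrogens = 15.
Molecular formula: C11H15NO3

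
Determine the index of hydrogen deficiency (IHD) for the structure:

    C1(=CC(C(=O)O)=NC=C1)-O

Molecular formula from the SMILES: C6H5NO3.
DoU = (2C + 2 + N − H − X)/2 = (2·6 + 2 + 1 − 5 − 0)/2 = 10/2 = 5.
(Structurally: 1 ring(s) + 4 π bond(s) = 5.)

5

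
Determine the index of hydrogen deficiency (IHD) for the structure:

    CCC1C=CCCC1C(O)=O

3

Molecular formula from the SMILES: C9H14O2.
DoU = (2C + 2 + N − H − X)/2 = (2·9 + 2 + 0 − 14 − 0)/2 = 6/2 = 3.
(Structurally: 1 ring(s) + 2 π bond(s) = 3.)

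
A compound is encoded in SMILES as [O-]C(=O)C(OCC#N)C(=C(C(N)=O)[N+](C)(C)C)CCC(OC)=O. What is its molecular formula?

C14H21N3O6

Heavy atoms from the SMILES: 14 C, 3 N, 6 O.
Implicit hydrogens by atom environment:
  6 × C: no H
  5 × O: no H
  4 × C: 3 H each → 12
  3 × C: 2 H each → 6
  1 × C: 1 H
  1 × N: 2 H
  1 × N (charge +1): no H
  1 × N: no H
  1 × O (charge -1): no H
  Total hydrogens = 21.
Molecular formula: C14H21N3O6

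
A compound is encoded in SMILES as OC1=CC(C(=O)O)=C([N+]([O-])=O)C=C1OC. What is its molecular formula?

C8H7NO6

Heavy atoms from the SMILES: 8 C, 1 N, 6 O.
Implicit hydrogens by atom environment:
  4 × C (aromatic): no H
  3 × O: no H
  2 × C (aromatic): 1 H each → 2
  2 × O: 1 H each → 2
  1 × C: 3 H
  1 × C: no H
  1 × N (charge +1): no H
  1 × O (charge -1): no H
  Total hydrogens = 7.
Molecular formula: C8H7NO6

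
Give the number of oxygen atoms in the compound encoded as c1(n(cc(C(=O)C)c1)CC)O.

The symbol for oxygen appears 2 times in the SMILES.

2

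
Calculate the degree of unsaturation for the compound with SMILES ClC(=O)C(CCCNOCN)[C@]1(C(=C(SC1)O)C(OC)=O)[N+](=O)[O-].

Molecular formula from the SMILES: C12H18ClN3O7S.
DoU = (2C + 2 + N − H − X)/2 = (2·12 + 2 + 3 − 18 − 1)/2 = 10/2 = 5.
(Structurally: 1 ring(s) + 4 π bond(s) = 5.)

5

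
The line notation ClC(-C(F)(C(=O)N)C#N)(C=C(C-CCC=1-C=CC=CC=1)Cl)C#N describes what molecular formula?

C16H14Cl2FN3O

Heavy atoms from the SMILES: 16 C, 2 Cl, 1 F, 3 N, 1 O.
Implicit hydrogens by atom environment:
  6 × C: no H
  5 × C (aromatic): 1 H each → 5
  3 × C: 2 H each → 6
  2 × Cl: no H
  2 × N: no H
  1 × C: 1 H
  1 × C (aromatic): no H
  1 × F: no H
  1 × N: 2 H
  1 × O: no H
  Total hydrogens = 14.
Molecular formula: C16H14Cl2FN3O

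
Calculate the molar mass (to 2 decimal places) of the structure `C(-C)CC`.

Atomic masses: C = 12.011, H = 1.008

Molecular formula: C4H10.
M = 4×12.011 + 10×1.008 = 58.12 g/mol.

58.12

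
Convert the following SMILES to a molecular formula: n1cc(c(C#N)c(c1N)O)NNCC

C8H11N5O

Heavy atoms from the SMILES: 8 C, 5 N, 1 O.
Implicit hydrogens by atom environment:
  4 × C (aromatic): no H
  2 × N: 1 H each → 2
  1 × C: 3 H
  1 × C: 2 H
  1 × C (aromatic): 1 H
  1 × C: no H
  1 × N: 2 H
  1 × N (aromatic): no H
  1 × N: no H
  1 × O: 1 H
  Total hydrogens = 11.
Molecular formula: C8H11N5O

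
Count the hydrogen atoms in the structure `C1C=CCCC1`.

10

Hydrogens are implicit in SMILES; fill each atom to its normal valence:
  4 × C: 2 H each → 8
  2 × C: 1 H each → 2
  Total hydrogens = 10.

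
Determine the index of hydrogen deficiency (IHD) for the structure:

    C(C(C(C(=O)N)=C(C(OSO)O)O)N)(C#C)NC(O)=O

Molecular formula from the SMILES: C9H13N3O7S.
DoU = (2C + 2 + N − H − X)/2 = (2·9 + 2 + 3 − 13 − 0)/2 = 10/2 = 5.
(Structurally: 0 ring(s) + 5 π bond(s) = 5.)

5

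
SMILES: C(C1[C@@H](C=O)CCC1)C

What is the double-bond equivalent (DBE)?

Molecular formula from the SMILES: C8H14O.
DoU = (2C + 2 + N − H − X)/2 = (2·8 + 2 + 0 − 14 − 0)/2 = 4/2 = 2.
(Structurally: 1 ring(s) + 1 π bond(s) = 2.)

2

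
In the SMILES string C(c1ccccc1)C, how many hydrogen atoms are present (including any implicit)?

Hydrogens are implicit in SMILES; fill each atom to its normal valence:
  5 × C (aromatic): 1 H each → 5
  1 × C: 3 H
  1 × C: 2 H
  1 × C (aromatic): no H
  Total hydrogens = 10.

10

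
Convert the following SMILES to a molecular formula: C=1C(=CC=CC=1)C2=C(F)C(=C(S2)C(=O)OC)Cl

Heavy atoms from the SMILES: 12 C, 1 Cl, 1 F, 2 O, 1 S.
Implicit hydrogens by atom environment:
  5 × C (aromatic): 1 H each → 5
  5 × C (aromatic): no H
  2 × O: no H
  1 × C: 3 H
  1 × C: no H
  1 × Cl: no H
  1 × F: no H
  1 × S (aromatic): no H
  Total hydrogens = 8.
Molecular formula: C12H8ClFO2S

C12H8ClFO2S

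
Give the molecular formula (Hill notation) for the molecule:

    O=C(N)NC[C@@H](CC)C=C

C7H14N2O

Heavy atoms from the SMILES: 7 C, 2 N, 1 O.
Implicit hydrogens by atom environment:
  3 × C: 2 H each → 6
  2 × C: 1 H each → 2
  1 × C: 3 H
  1 × C: no H
  1 × N: 2 H
  1 × N: 1 H
  1 × O: no H
  Total hydrogens = 14.
Molecular formula: C7H14N2O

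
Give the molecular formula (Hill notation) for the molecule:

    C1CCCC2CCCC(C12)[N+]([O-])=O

C10H17NO2

Heavy atoms from the SMILES: 10 C, 1 N, 2 O.
Implicit hydrogens by atom environment:
  7 × C: 2 H each → 14
  3 × C: 1 H each → 3
  1 × N (charge +1): no H
  1 × O: no H
  1 × O (charge -1): no H
  Total hydrogens = 17.
Molecular formula: C10H17NO2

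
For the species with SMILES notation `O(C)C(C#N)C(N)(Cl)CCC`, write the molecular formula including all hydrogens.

Heavy atoms from the SMILES: 7 C, 1 Cl, 2 N, 1 O.
Implicit hydrogens by atom environment:
  2 × C: 3 H each → 6
  2 × C: 2 H each → 4
  2 × C: no H
  1 × C: 1 H
  1 × Cl: no H
  1 × N: 2 H
  1 × N: no H
  1 × O: no H
  Total hydrogens = 13.
Molecular formula: C7H13ClN2O

C7H13ClN2O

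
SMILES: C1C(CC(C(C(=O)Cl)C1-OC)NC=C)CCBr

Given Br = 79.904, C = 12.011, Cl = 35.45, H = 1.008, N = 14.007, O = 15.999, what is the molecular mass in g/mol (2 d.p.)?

Molecular formula: C12H19BrClNO2.
M = 1×79.904 + 12×12.011 + 1×35.45 + 19×1.008 + 1×14.007 + 2×15.999 = 324.64 g/mol.

324.64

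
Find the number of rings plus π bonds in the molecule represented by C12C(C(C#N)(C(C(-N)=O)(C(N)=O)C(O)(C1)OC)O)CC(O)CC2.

6

Molecular formula from the SMILES: C14H21N3O6.
DoU = (2C + 2 + N − H − X)/2 = (2·14 + 2 + 3 − 21 − 0)/2 = 12/2 = 6.
(Structurally: 2 ring(s) + 4 π bond(s) = 6.)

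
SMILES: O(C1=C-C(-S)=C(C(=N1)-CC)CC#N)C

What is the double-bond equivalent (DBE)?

6

Molecular formula from the SMILES: C10H12N2OS.
DoU = (2C + 2 + N − H − X)/2 = (2·10 + 2 + 2 − 12 − 0)/2 = 12/2 = 6.
(Structurally: 1 ring(s) + 5 π bond(s) = 6.)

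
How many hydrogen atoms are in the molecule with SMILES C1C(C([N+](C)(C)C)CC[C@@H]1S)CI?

21

Hydrogens are implicit in SMILES; fill each atom to its normal valence:
  4 × C: 2 H each → 8
  3 × C: 3 H each → 9
  3 × C: 1 H each → 3
  1 × I: no H
  1 × N (charge +1): no H
  1 × S: 1 H
  Total hydrogens = 21.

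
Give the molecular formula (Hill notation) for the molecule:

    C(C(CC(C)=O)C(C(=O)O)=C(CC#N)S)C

Heavy atoms from the SMILES: 11 C, 1 N, 3 O, 1 S.
Implicit hydrogens by atom environment:
  5 × C: no H
  3 × C: 2 H each → 6
  2 × C: 3 H each → 6
  2 × O: no H
  1 × C: 1 H
  1 × N: no H
  1 × O: 1 H
  1 × S: 1 H
  Total hydrogens = 15.
Molecular formula: C11H15NO3S

C11H15NO3S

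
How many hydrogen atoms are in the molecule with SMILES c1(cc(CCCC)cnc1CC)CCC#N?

20

Hydrogens are implicit in SMILES; fill each atom to its normal valence:
  6 × C: 2 H each → 12
  3 × C (aromatic): no H
  2 × C: 3 H each → 6
  2 × C (aromatic): 1 H each → 2
  1 × C: no H
  1 × N (aromatic): no H
  1 × N: no H
  Total hydrogens = 20.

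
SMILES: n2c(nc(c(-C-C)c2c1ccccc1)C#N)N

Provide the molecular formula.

Heavy atoms from the SMILES: 13 C, 4 N.
Implicit hydrogens by atom environment:
  5 × C (aromatic): 1 H each → 5
  5 × C (aromatic): no H
  2 × N (aromatic): no H
  1 × C: 3 H
  1 × C: 2 H
  1 × C: no H
  1 × N: 2 H
  1 × N: no H
  Total hydrogens = 12.
Molecular formula: C13H12N4

C13H12N4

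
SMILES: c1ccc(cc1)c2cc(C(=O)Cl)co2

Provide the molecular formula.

Heavy atoms from the SMILES: 11 C, 1 Cl, 2 O.
Implicit hydrogens by atom environment:
  7 × C (aromatic): 1 H each → 7
  3 × C (aromatic): no H
  1 × C: no H
  1 × Cl: no H
  1 × O (aromatic): no H
  1 × O: no H
  Total hydrogens = 7.
Molecular formula: C11H7ClO2

C11H7ClO2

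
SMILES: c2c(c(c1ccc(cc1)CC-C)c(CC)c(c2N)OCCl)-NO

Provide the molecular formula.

Heavy atoms from the SMILES: 18 C, 1 Cl, 2 N, 2 O.
Implicit hydrogens by atom environment:
  7 × C (aromatic): no H
  5 × C (aromatic): 1 H each → 5
  4 × C: 2 H each → 8
  2 × C: 3 H each → 6
  1 × Cl: no H
  1 × N: 2 H
  1 × N: 1 H
  1 × O: 1 H
  1 × O: no H
  Total hydrogens = 23.
Molecular formula: C18H23ClN2O2

C18H23ClN2O2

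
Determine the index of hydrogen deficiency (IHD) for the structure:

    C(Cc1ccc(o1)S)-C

Molecular formula from the SMILES: C7H10OS.
DoU = (2C + 2 + N − H − X)/2 = (2·7 + 2 + 0 − 10 − 0)/2 = 6/2 = 3.
(Structurally: 1 ring(s) + 2 π bond(s) = 3.)

3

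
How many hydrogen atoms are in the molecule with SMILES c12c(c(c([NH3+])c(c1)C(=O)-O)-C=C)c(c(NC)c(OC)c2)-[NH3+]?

19

Hydrogens are implicit in SMILES; fill each atom to its normal valence:
  8 × C (aromatic): no H
  2 × C: 3 H each → 6
  2 × C (aromatic): 1 H each → 2
  2 × N (charge +1): 3 H each → 6
  2 × O: no H
  1 × C: 2 H
  1 × C: 1 H
  1 × C: no H
  1 × N: 1 H
  1 × O: 1 H
  Total hydrogens = 19.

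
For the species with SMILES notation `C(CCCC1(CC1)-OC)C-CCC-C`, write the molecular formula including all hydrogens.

Heavy atoms from the SMILES: 13 C, 1 O.
Implicit hydrogens by atom environment:
  10 × C: 2 H each → 20
  2 × C: 3 H each → 6
  1 × C: no H
  1 × O: no H
  Total hydrogens = 26.
Molecular formula: C13H26O

C13H26O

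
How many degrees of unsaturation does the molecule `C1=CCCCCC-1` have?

Molecular formula from the SMILES: C7H12.
DoU = (2C + 2 + N − H − X)/2 = (2·7 + 2 + 0 − 12 − 0)/2 = 4/2 = 2.
(Structurally: 1 ring(s) + 1 π bond(s) = 2.)

2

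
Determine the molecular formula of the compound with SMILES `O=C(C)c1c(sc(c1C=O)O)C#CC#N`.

Heavy atoms from the SMILES: 10 C, 1 N, 3 O, 1 S.
Implicit hydrogens by atom environment:
  4 × C (aromatic): no H
  4 × C: no H
  2 × O: no H
  1 × C: 3 H
  1 × C: 1 H
  1 × N: no H
  1 × O: 1 H
  1 × S (aromatic): no H
  Total hydrogens = 5.
Molecular formula: C10H5NO3S

C10H5NO3S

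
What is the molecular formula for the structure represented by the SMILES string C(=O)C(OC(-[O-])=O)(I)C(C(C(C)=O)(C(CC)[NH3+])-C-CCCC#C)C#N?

Heavy atoms from the SMILES: 17 C, 1 I, 2 N, 5 O.
Implicit hydrogens by atom environment:
  6 × C: no H
  5 × C: 2 H each → 10
  4 × C: 1 H each → 4
  4 × O: no H
  2 × C: 3 H each → 6
  1 × I: no H
  1 × N (charge +1): 3 H
  1 × N: no H
  1 × O (charge -1): no H
  Total hydrogens = 23.
Molecular formula: C17H23IN2O5

C17H23IN2O5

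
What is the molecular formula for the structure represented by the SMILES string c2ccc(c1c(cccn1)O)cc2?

C11H9NO

Heavy atoms from the SMILES: 11 C, 1 N, 1 O.
Implicit hydrogens by atom environment:
  8 × C (aromatic): 1 H each → 8
  3 × C (aromatic): no H
  1 × N (aromatic): no H
  1 × O: 1 H
  Total hydrogens = 9.
Molecular formula: C11H9NO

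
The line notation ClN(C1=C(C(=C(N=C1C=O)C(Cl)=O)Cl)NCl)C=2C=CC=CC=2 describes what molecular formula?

Heavy atoms from the SMILES: 13 C, 4 Cl, 3 N, 2 O.
Implicit hydrogens by atom environment:
  6 × C (aromatic): no H
  5 × C (aromatic): 1 H each → 5
  4 × Cl: no H
  2 × O: no H
  1 × C: 1 H
  1 × C: no H
  1 × N: 1 H
  1 × N (aromatic): no H
  1 × N: no H
  Total hydrogens = 7.
Molecular formula: C13H7Cl4N3O2

C13H7Cl4N3O2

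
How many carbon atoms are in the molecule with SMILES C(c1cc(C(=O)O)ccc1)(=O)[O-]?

The symbol for carbon appears 8 times in the SMILES. Lowercase c denotes aromatic carbon and counts toward C.

8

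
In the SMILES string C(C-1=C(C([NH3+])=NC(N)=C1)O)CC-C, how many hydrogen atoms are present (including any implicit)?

16

Hydrogens are implicit in SMILES; fill each atom to its normal valence:
  4 × C (aromatic): no H
  3 × C: 2 H each → 6
  1 × C: 3 H
  1 × C (aromatic): 1 H
  1 × N (charge +1): 3 H
  1 × N: 2 H
  1 × N (aromatic): no H
  1 × O: 1 H
  Total hydrogens = 16.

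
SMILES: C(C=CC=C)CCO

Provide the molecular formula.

C7H12O

Heavy atoms from the SMILES: 7 C, 1 O.
Implicit hydrogens by atom environment:
  4 × C: 2 H each → 8
  3 × C: 1 H each → 3
  1 × O: 1 H
  Total hydrogens = 12.
Molecular formula: C7H12O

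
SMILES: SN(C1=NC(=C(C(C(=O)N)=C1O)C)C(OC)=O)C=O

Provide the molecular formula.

Heavy atoms from the SMILES: 10 C, 3 N, 5 O, 1 S.
Implicit hydrogens by atom environment:
  5 × C (aromatic): no H
  4 × O: no H
  2 × C: 3 H each → 6
  2 × C: no H
  1 × C: 1 H
  1 × N: 2 H
  1 × N (aromatic): no H
  1 × N: no H
  1 × O: 1 H
  1 × S: 1 H
  Total hydrogens = 11.
Molecular formula: C10H11N3O5S

C10H11N3O5S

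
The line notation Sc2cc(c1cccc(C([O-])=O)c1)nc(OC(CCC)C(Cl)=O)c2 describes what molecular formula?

Heavy atoms from the SMILES: 17 C, 1 Cl, 1 N, 4 O, 1 S.
Implicit hydrogens by atom environment:
  6 × C (aromatic): 1 H each → 6
  5 × C (aromatic): no H
  3 × O: no H
  2 × C: 2 H each → 4
  2 × C: no H
  1 × C: 3 H
  1 × C: 1 H
  1 × Cl: no H
  1 × N (aromatic): no H
  1 × O (charge -1): no H
  1 × S: 1 H
  Total hydrogens = 15.
Net charge -1.
Molecular formula: C17H15ClNO4S-

C17H15ClNO4S-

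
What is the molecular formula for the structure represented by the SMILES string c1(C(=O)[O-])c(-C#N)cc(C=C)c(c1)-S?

Heavy atoms from the SMILES: 10 C, 1 N, 2 O, 1 S.
Implicit hydrogens by atom environment:
  4 × C (aromatic): no H
  2 × C (aromatic): 1 H each → 2
  2 × C: no H
  1 × C: 2 H
  1 × C: 1 H
  1 × N: no H
  1 × O: no H
  1 × O (charge -1): no H
  1 × S: 1 H
  Total hydrogens = 6.
Net charge -1.
Molecular formula: C10H6NO2S-

C10H6NO2S-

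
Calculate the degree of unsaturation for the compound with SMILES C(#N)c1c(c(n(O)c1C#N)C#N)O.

Molecular formula from the SMILES: C7H2N4O2.
DoU = (2C + 2 + N − H − X)/2 = (2·7 + 2 + 4 − 2 − 0)/2 = 18/2 = 9.
(Structurally: 1 ring(s) + 8 π bond(s) = 9.)

9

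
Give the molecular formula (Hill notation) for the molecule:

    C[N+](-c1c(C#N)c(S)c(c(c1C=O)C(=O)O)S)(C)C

Heavy atoms from the SMILES: 12 C, 2 N, 3 O, 2 S.
Implicit hydrogens by atom environment:
  6 × C (aromatic): no H
  3 × C: 3 H each → 9
  2 × C: no H
  2 × O: no H
  2 × S: 1 H each → 2
  1 × C: 1 H
  1 × N (charge +1): no H
  1 × N: no H
  1 × O: 1 H
  Total hydrogens = 13.
Net charge +1.
Molecular formula: C12H13N2O3S2+

C12H13N2O3S2+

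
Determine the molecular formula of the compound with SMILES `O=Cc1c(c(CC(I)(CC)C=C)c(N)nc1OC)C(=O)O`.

C14H17IN2O4

Heavy atoms from the SMILES: 14 C, 1 I, 2 N, 4 O.
Implicit hydrogens by atom environment:
  5 × C (aromatic): no H
  3 × C: 2 H each → 6
  3 × O: no H
  2 × C: 3 H each → 6
  2 × C: 1 H each → 2
  2 × C: no H
  1 × I: no H
  1 × N: 2 H
  1 × N (aromatic): no H
  1 × O: 1 H
  Total hydrogens = 17.
Molecular formula: C14H17IN2O4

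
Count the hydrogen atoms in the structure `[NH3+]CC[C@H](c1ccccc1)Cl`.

Hydrogens are implicit in SMILES; fill each atom to its normal valence:
  5 × C (aromatic): 1 H each → 5
  2 × C: 2 H each → 4
  1 × C: 1 H
  1 × C (aromatic): no H
  1 × Cl: no H
  1 × N (charge +1): 3 H
  Total hydrogens = 13.

13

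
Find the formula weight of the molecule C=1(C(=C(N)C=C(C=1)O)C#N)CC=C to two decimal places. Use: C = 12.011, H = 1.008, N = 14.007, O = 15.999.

174.20

Molecular formula: C10H10N2O.
M = 10×12.011 + 10×1.008 + 2×14.007 + 1×15.999 = 174.20 g/mol.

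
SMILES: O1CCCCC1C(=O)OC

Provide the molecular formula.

Heavy atoms from the SMILES: 7 C, 3 O.
Implicit hydrogens by atom environment:
  4 × C: 2 H each → 8
  3 × O: no H
  1 × C: 3 H
  1 × C: 1 H
  1 × C: no H
  Total hydrogens = 12.
Molecular formula: C7H12O3

C7H12O3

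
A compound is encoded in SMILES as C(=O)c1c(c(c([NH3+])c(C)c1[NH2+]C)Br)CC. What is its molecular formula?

[C11H17BrN2O]2+

Heavy atoms from the SMILES: 1 Br, 11 C, 2 N, 1 O.
Implicit hydrogens by atom environment:
  6 × C (aromatic): no H
  3 × C: 3 H each → 9
  1 × Br: no H
  1 × C: 2 H
  1 × C: 1 H
  1 × N (charge +1): 3 H
  1 × N (charge +1): 2 H
  1 × O: no H
  Total hydrogens = 17.
Net charge +2.
Molecular formula: [C11H17BrN2O]2+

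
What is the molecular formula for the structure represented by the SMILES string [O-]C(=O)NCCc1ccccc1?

C9H10NO2-

Heavy atoms from the SMILES: 9 C, 1 N, 2 O.
Implicit hydrogens by atom environment:
  5 × C (aromatic): 1 H each → 5
  2 × C: 2 H each → 4
  1 × C (aromatic): no H
  1 × C: no H
  1 × N: 1 H
  1 × O: no H
  1 × O (charge -1): no H
  Total hydrogens = 10.
Net charge -1.
Molecular formula: C9H10NO2-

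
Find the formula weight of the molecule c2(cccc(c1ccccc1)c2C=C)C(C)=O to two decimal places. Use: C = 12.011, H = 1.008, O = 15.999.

Molecular formula: C16H14O.
M = 16×12.011 + 14×1.008 + 1×15.999 = 222.29 g/mol.

222.29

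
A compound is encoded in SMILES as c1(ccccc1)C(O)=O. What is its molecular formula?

C7H6O2

Heavy atoms from the SMILES: 7 C, 2 O.
Implicit hydrogens by atom environment:
  5 × C (aromatic): 1 H each → 5
  1 × C (aromatic): no H
  1 × C: no H
  1 × O: 1 H
  1 × O: no H
  Total hydrogens = 6.
Molecular formula: C7H6O2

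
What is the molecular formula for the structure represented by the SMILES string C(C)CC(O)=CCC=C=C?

Heavy atoms from the SMILES: 9 C, 1 O.
Implicit hydrogens by atom environment:
  4 × C: 2 H each → 8
  2 × C: 1 H each → 2
  2 × C: no H
  1 × C: 3 H
  1 × O: 1 H
  Total hydrogens = 14.
Molecular formula: C9H14O

C9H14O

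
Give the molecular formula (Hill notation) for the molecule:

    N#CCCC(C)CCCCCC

C11H21N

Heavy atoms from the SMILES: 11 C, 1 N.
Implicit hydrogens by atom environment:
  7 × C: 2 H each → 14
  2 × C: 3 H each → 6
  1 × C: 1 H
  1 × C: no H
  1 × N: no H
  Total hydrogens = 21.
Molecular formula: C11H21N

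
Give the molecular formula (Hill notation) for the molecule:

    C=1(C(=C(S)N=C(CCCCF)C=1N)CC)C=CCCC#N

C16H22FN3S

Heavy atoms from the SMILES: 16 C, 1 F, 3 N, 1 S.
Implicit hydrogens by atom environment:
  7 × C: 2 H each → 14
  5 × C (aromatic): no H
  2 × C: 1 H each → 2
  1 × C: 3 H
  1 × C: no H
  1 × F: no H
  1 × N: 2 H
  1 × N (aromatic): no H
  1 × N: no H
  1 × S: 1 H
  Total hydrogens = 22.
Molecular formula: C16H22FN3S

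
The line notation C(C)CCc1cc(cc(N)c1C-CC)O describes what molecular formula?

Heavy atoms from the SMILES: 13 C, 1 N, 1 O.
Implicit hydrogens by atom environment:
  5 × C: 2 H each → 10
  4 × C (aromatic): no H
  2 × C: 3 H each → 6
  2 × C (aromatic): 1 H each → 2
  1 × N: 2 H
  1 × O: 1 H
  Total hydrogens = 21.
Molecular formula: C13H21NO

C13H21NO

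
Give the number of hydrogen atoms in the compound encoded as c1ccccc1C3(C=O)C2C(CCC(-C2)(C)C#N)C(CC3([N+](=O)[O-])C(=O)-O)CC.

Hydrogens are implicit in SMILES; fill each atom to its normal valence:
  5 × C: 2 H each → 10
  5 × C (aromatic): 1 H each → 5
  5 × C: no H
  4 × C: 1 H each → 4
  3 × O: no H
  2 × C: 3 H each → 6
  1 × C (aromatic): no H
  1 × N (charge +1): no H
  1 × N: no H
  1 × O: 1 H
  1 × O (charge -1): no H
  Total hydrogens = 26.

26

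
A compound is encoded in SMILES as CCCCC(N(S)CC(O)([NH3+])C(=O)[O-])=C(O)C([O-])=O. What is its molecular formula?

C10H17N2O6S-

Heavy atoms from the SMILES: 10 C, 2 N, 6 O, 1 S.
Implicit hydrogens by atom environment:
  5 × C: no H
  4 × C: 2 H each → 8
  2 × O: 1 H each → 2
  2 × O: no H
  2 × O (charge -1): no H
  1 × C: 3 H
  1 × N (charge +1): 3 H
  1 × N: no H
  1 × S: 1 H
  Total hydrogens = 17.
Net charge -1.
Molecular formula: C10H17N2O6S-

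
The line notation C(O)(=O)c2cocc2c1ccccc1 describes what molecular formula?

Heavy atoms from the SMILES: 11 C, 3 O.
Implicit hydrogens by atom environment:
  7 × C (aromatic): 1 H each → 7
  3 × C (aromatic): no H
  1 × C: no H
  1 × O: 1 H
  1 × O (aromatic): no H
  1 × O: no H
  Total hydrogens = 8.
Molecular formula: C11H8O3

C11H8O3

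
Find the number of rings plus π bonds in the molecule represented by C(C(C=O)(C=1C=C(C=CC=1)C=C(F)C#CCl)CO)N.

Molecular formula from the SMILES: C14H13ClFNO2.
DoU = (2C + 2 + N − H − X)/2 = (2·14 + 2 + 1 − 13 − 2)/2 = 16/2 = 8.
(Structurally: 1 ring(s) + 7 π bond(s) = 8.)

8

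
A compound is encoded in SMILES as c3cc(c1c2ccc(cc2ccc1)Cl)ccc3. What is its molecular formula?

Heavy atoms from the SMILES: 16 C, 1 Cl.
Implicit hydrogens by atom environment:
  11 × C (aromatic): 1 H each → 11
  5 × C (aromatic): no H
  1 × Cl: no H
  Total hydrogens = 11.
Molecular formula: C16H11Cl

C16H11Cl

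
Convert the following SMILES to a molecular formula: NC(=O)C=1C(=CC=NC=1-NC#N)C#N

C8H5N5O

Heavy atoms from the SMILES: 8 C, 5 N, 1 O.
Implicit hydrogens by atom environment:
  3 × C (aromatic): no H
  3 × C: no H
  2 × C (aromatic): 1 H each → 2
  2 × N: no H
  1 × N: 2 H
  1 × N: 1 H
  1 × N (aromatic): no H
  1 × O: no H
  Total hydrogens = 5.
Molecular formula: C8H5N5O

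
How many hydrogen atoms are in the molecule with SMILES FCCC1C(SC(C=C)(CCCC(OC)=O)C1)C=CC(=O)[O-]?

Hydrogens are implicit in SMILES; fill each atom to its normal valence:
  7 × C: 2 H each → 14
  5 × C: 1 H each → 5
  3 × C: no H
  3 × O: no H
  1 × C: 3 H
  1 × F: no H
  1 × O (charge -1): no H
  1 × S: no H
  Total hydrogens = 22.

22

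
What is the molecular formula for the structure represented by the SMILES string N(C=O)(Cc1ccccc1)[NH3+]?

C8H11N2O+

Heavy atoms from the SMILES: 8 C, 2 N, 1 O.
Implicit hydrogens by atom environment:
  5 × C (aromatic): 1 H each → 5
  1 × C: 2 H
  1 × C: 1 H
  1 × C (aromatic): no H
  1 × N (charge +1): 3 H
  1 × N: no H
  1 × O: no H
  Total hydrogens = 11.
Net charge +1.
Molecular formula: C8H11N2O+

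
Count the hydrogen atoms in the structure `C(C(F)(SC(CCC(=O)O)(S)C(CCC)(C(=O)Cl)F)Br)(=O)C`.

16

Hydrogens are implicit in SMILES; fill each atom to its normal valence:
  6 × C: no H
  4 × C: 2 H each → 8
  3 × O: no H
  2 × C: 3 H each → 6
  2 × F: no H
  1 × Br: no H
  1 × Cl: no H
  1 × O: 1 H
  1 × S: 1 H
  1 × S: no H
  Total hydrogens = 16.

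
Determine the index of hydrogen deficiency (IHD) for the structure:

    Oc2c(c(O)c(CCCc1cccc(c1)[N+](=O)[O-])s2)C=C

Molecular formula from the SMILES: C15H15NO4S.
DoU = (2C + 2 + N − H − X)/2 = (2·15 + 2 + 1 − 15 − 0)/2 = 18/2 = 9.
(Structurally: 2 ring(s) + 7 π bond(s) = 9.)

9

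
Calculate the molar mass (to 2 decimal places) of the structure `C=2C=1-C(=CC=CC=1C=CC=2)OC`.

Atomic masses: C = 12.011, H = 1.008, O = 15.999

Molecular formula: C11H10O.
M = 11×12.011 + 10×1.008 + 1×15.999 = 158.20 g/mol.

158.20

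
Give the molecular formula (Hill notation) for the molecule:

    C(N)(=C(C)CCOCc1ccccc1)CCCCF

Heavy atoms from the SMILES: 16 C, 1 F, 1 N, 1 O.
Implicit hydrogens by atom environment:
  7 × C: 2 H each → 14
  5 × C (aromatic): 1 H each → 5
  2 × C: no H
  1 × C: 3 H
  1 × C (aromatic): no H
  1 × F: no H
  1 × N: 2 H
  1 × O: no H
  Total hydrogens = 24.
Molecular formula: C16H24FNO

C16H24FNO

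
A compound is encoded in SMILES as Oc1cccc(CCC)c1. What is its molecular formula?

C9H12O

Heavy atoms from the SMILES: 9 C, 1 O.
Implicit hydrogens by atom environment:
  4 × C (aromatic): 1 H each → 4
  2 × C: 2 H each → 4
  2 × C (aromatic): no H
  1 × C: 3 H
  1 × O: 1 H
  Total hydrogens = 12.
Molecular formula: C9H12O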